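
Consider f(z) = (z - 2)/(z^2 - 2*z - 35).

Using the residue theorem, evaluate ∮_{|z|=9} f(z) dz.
By the residue theorem, ∮_C f(z) dz = 2πi · (sum of the residues of f at the poles inside |z| = 9).

The denominator factors as (z + 5)*(z - 7), so the singularities of f are simple poles at z = -5, z = 7.
  |-5|² = 25 < 81 = 9², so this pole is inside the contour.
  |7|² = 49 < 81 = 9², so this pole is inside the contour.

With P(z) = z - 2 and Q(z) = z^2 - 2*z - 35, each pole is simple, so Res(f, z₀) = P(z₀)/Q'(z₀) with Q'(z) = 2*z - 2.
  Res(f, -5) = P(-5)/Q'(-5) = (-7)/(-12) = 7/12
  Res(f, 7) = P(7)/Q'(7) = (5)/(12) = 5/12

Sum of residues inside C: 1
∮_C f(z) dz = 2πi · (1) = 2*I*pi

Final answer: 2*I*pi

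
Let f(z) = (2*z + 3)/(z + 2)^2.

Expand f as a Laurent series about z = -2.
-1/(z + 2)^2 + 2/(z + 2)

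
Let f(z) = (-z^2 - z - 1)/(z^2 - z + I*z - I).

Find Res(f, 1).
Write f(z) = P(z)/Q(z) with P(z) = -z^2 - z - 1 and Q(z) = z^2 - z + I*z - I.
The denominator factors as Q(z) = (z - 1)*(z + I), so z = 1 is a simple zero of Q and P is analytic there; z = 1 is therefore a simple pole and
  Res(f, z₀) = P(z₀)/Q'(z₀).

Q'(z) = 2*z - 1 + I, so Q'(1) = 1 + I.
P(1) = -3.

Res(f, 1) = (-3)/(1 + I) = -3/2 + 3*I/2

Final answer: -3/2 + 3*I/2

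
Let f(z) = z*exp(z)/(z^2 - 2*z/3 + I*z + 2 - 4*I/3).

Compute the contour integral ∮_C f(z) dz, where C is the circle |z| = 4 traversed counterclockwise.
By the residue theorem, ∮_C f(z) dz = 2πi · (sum of the residues of f at the poles inside |z| = 4).

The denominator factors as (z + 2*I)*(z - 2/3 - I), so the singularities of f are simple poles at z = -2*I, z = 2/3 + I.
  |-2*I|² = 4 < 16 = 4², so this pole is inside the contour.
  |2/3 + I|² = 13/9 < 16 = 4², so this pole is inside the contour.

With P(z) = z*exp(z) and Q(z) = z^2 - 2*z/3 + I*z + 2 - 4*I/3, each pole is simple, so Res(f, z₀) = P(z₀)/Q'(z₀) with Q'(z) = 2*z - 2/3 + I.
  Res(f, -2*I) = P(-2*I)/Q'(-2*I) = (-2*I*exp(-2*I))/(-2/3 - 3*I) = (54/85 + 12*I/85)*exp(-2*I)
  Res(f, 2/3 + I) = P(2/3 + I)/Q'(2/3 + I) = ((2/3 + I)*exp(2/3 + I))/(2/3 + 3*I) = (31/85 - 12*I/85)*exp(2/3 + I)

Sum of residues inside C: (54/85 + 12*I/85)*exp(-2*I) + (31/85 - 12*I/85)*exp(2/3 + I)
∮_C f(z) dz = 2πi · ((54/85 + 12*I/85)*exp(-2*I) + (31/85 - 12*I/85)*exp(2/3 + I)) = pi*(-24/85 + 108*I/85)*exp(-2*I) + pi*(24/85 + 62*I/85)*exp(2/3 + I)

Final answer: pi*(-24/85 + 108*I/85)*exp(-2*I) + pi*(24/85 + 62*I/85)*exp(2/3 + I)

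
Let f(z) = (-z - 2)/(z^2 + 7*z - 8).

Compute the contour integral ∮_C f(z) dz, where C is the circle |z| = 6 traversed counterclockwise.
By the residue theorem, ∮_C f(z) dz = 2πi · (sum of the residues of f at the poles inside |z| = 6).

The denominator factors as (z - 1)*(z + 8), so the singularities of f are simple poles at z = 1, z = -8.
  |1|² = 1 < 36 = 6², so this pole is inside the contour.
  |-8|² = 64 > 36 = 6², so this pole is outside the contour.

With P(z) = -z - 2 and Q(z) = z^2 + 7*z - 8, each pole is simple, so Res(f, z₀) = P(z₀)/Q'(z₀) with Q'(z) = 2*z + 7.
  Res(f, 1) = P(1)/Q'(1) = (-3)/(9) = -1/3

∮_C f(z) dz = 2πi · (-1/3) = -2*I*pi/3

Final answer: -2*I*pi/3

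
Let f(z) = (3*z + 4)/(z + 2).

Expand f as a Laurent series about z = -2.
Put w = z - (-2), i.e. z = w - 2. The denominator is w, so it suffices to rewrite the numerator in powers of w.

P(z) = 3*z + 4
P(w - 2) = -2 + 3*w

Dividing each term by w:
  f = -2/w + 3

Substituting back w = z + 2:
  f(z) = -2/(z + 2) + 3

The series is finite because the numerator is a polynomial; the negative powers form the principal part, and the coefficient of 1/(z + 2) gives Res(f, -2) = -2.

Final answer: -2/(z + 2) + 3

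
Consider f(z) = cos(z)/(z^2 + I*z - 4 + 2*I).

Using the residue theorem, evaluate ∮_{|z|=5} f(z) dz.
By the residue theorem, ∮_C f(z) dz = 2πi · (sum of the residues of f at the poles inside |z| = 5).

The denominator factors as (z + 2)*(z - 2 + I), so the singularities of f are simple poles at z = -2, z = 2 - I.
  |-2|² = 4 < 25 = 5², so this pole is inside the contour.
  |2 - I|² = 5 < 25 = 5², so this pole is inside the contour.

With P(z) = cos(z) and Q(z) = z^2 + I*z - 4 + 2*I, each pole is simple, so Res(f, z₀) = P(z₀)/Q'(z₀) with Q'(z) = 2*z + I.
  Res(f, -2) = P(-2)/Q'(-2) = (cos(2))/(-4 + I) = (-4/17 - I/17)*cos(2)
  Res(f, 2 - I) = P(2 - I)/Q'(2 - I) = (cos(2 - I))/(4 - I) = (4/17 + I/17)*cos(2 - I)

Sum of residues inside C: (-4/17 - I/17)*cos(2) + (4/17 + I/17)*cos(2 - I)
∮_C f(z) dz = 2πi · ((-4/17 - I/17)*cos(2) + (4/17 + I/17)*cos(2 - I)) = pi*(-2/17 + 8*I/17)*cos(2 - I) + pi*(2/17 - 8*I/17)*cos(2)

Final answer: pi*(-2/17 + 8*I/17)*cos(2 - I) + pi*(2/17 - 8*I/17)*cos(2)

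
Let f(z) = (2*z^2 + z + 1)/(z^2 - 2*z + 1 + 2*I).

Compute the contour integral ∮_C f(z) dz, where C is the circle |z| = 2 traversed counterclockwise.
By the residue theorem, ∮_C f(z) dz = 2πi · (sum of the residues of f at the poles inside |z| = 2).

The denominator factors as (z - 2 + I)*(z - I), so the singularities of f are simple poles at z = 2 - I, z = I.
  |2 - I|² = 5 > 4 = 2², so this pole is outside the contour.
  |I|² = 1 < 4 = 2², so this pole is inside the contour.

With P(z) = 2*z^2 + z + 1 and Q(z) = z^2 - 2*z + 1 + 2*I, each pole is simple, so Res(f, z₀) = P(z₀)/Q'(z₀) with Q'(z) = 2*z - 2.
  Res(f, I) = P(I)/Q'(I) = (-1 + I)/(-2 + 2*I) = 1/2

∮_C f(z) dz = 2πi · (1/2) = I*pi

Final answer: I*pi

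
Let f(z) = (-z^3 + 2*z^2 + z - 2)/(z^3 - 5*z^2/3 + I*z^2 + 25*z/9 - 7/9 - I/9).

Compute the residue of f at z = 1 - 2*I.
36/85 + 162*I/85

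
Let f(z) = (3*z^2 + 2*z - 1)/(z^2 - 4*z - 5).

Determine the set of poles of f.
{5}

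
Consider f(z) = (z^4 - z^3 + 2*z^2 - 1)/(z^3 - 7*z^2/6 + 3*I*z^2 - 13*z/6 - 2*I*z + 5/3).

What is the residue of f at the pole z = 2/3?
86/1665 + 8*I/185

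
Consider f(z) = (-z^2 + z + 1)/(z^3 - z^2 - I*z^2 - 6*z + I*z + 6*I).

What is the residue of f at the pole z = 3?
Write f(z) = P(z)/Q(z) with P(z) = -z^2 + z + 1 and Q(z) = z^3 - z^2 - I*z^2 - 6*z + I*z + 6*I.
The denominator factors as Q(z) = (z + 2)*(z - I)*(z - 3), so z = 3 is a simple zero of Q and P is analytic there; z = 3 is therefore a simple pole and
  Res(f, z₀) = P(z₀)/Q'(z₀).

Q'(z) = 3*z^2 - 2*z - 2*I*z - 6 + I, so Q'(3) = 15 - 5*I.
P(3) = -5.

Res(f, 3) = (-5)/(15 - 5*I) = -3/10 - I/10

Final answer: -3/10 - I/10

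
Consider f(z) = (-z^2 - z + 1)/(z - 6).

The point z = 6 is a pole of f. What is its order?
Factor the denominator:
  z - 6 = (z - 6)

The numerator P(z) = -z^2 - z + 1 has P(6) = -41 ≠ 0, so no factor of (z - 6) cancels.
Near z = 6 we can therefore write f(z) = g(z)/(z - 6) with g analytic at 6 and g(6) ≠ 0 (g is just the numerator).

Hence z = 6 is a pole of order 1.

Final answer: 1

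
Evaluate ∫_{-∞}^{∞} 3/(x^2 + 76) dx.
Let f(z) = 3/(z^2 + 76). The denominator has no real zeros and deg Q - deg P = 2 ≥ 2, so the integral of f over the upper semicircle |z| = R tends to 0 as R → ∞. Closing the contour in the upper half-plane,
  ∫_{-∞}^{∞} f(x) dx = 2πi · Σ Res(f, z_k)  over the poles with Im z_k > 0.

Zeros of the denominator: z^2 + 76 = 0 gives z = ±2*sqrt(19)*I.
Upper half-plane: z = 2*sqrt(19)*I (simple).

Each pole is a simple zero of Q(z) = z^2 + 76, so Res(f, z₀) = P(z₀)/Q'(z₀) with P(z) = 3, Q'(z) = 2*z:
  Res(f, 2*sqrt(19)*I) = (3)/(4*sqrt(19)*I) = -3*sqrt(19)*I/76

∫_{-∞}^{∞} f(x) dx = 2πi · (-3*sqrt(19)*I/76) = 3*sqrt(19)*pi/38

Final answer: 3*sqrt(19)*pi/38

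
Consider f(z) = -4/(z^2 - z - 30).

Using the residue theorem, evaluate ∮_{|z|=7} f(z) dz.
0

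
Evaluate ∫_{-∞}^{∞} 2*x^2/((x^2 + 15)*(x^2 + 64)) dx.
Let f(z) = 2*z^2/((z^2 + 15)*(z^2 + 64)). The denominator has no real zeros and deg Q - deg P = 2 ≥ 2, so the integral of f over the upper semicircle |z| = R tends to 0 as R → ∞. Closing the contour in the upper half-plane,
  ∫_{-∞}^{∞} f(x) dx = 2πi · Σ Res(f, z_k)  over the poles with Im z_k > 0.

Zeros of the denominator: z^2 + 64 = 0 gives z = ±8*I; z^2 + 15 = 0 gives z = ±sqrt(15)*I.
Upper half-plane: z = 8*I, z = sqrt(15)*I (simple).

Each pole is a simple zero of Q(z) = z^4 + 79*z^2 + 960, so Res(f, z₀) = P(z₀)/Q'(z₀) with P(z) = 2*z^2, Q'(z) = 4*z^3 + 158*z:
  Res(f, 8*I) = (-128)/(-784*I) = -8*I/49
  Res(f, sqrt(15)*I) = (-30)/(98*sqrt(15)*I) = sqrt(15)*I/49

Sum of residues: I*(-8 + sqrt(15))/49
∫_{-∞}^{∞} f(x) dx = 2πi · (I*(-8 + sqrt(15))/49) = 2*pi*(8 - sqrt(15))/49

Final answer: 2*pi*(8 - sqrt(15))/49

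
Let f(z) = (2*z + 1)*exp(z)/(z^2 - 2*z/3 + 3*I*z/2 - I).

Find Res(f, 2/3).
Write f(z) = P(z)/Q(z) with P(z) = (2*z + 1)*exp(z) and Q(z) = z^2 - 2*z/3 + 3*I*z/2 - I.
The denominator factors as Q(z) = (z + 3*I/2)*(z - 2/3), so z = 2/3 is a simple zero of Q and P is analytic there; z = 2/3 is therefore a simple pole and
  Res(f, z₀) = P(z₀)/Q'(z₀).

Q'(z) = 2*z - 2/3 + 3*I/2, so Q'(2/3) = 2/3 + 3*I/2.
P(2/3) = 7*exp(2/3)/3.

Res(f, 2/3) = (7*exp(2/3)/3)/(2/3 + 3*I/2) = (56/97 - 126*I/97)*exp(2/3)

Final answer: (56/97 - 126*I/97)*exp(2/3)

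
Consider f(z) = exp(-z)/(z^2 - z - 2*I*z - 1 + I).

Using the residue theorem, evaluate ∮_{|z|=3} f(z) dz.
-2*I*pi*exp(-I) + 2*I*pi*exp(-1 - I)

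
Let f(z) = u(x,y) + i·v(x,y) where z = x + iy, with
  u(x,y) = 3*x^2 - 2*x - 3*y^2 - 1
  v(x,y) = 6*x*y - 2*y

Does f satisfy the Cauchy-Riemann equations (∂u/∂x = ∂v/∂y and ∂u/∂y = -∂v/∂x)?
∂u/∂x = 6*x - 2
∂v/∂y = 6*x - 2
∂u/∂y = -6*y
∂v/∂x = 6*y
∂u/∂x = ∂v/∂y and ∂u/∂y = -∂v/∂x hold identically; f is analytic.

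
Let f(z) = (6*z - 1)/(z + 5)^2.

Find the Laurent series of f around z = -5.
Put w = z - (-5), i.e. z = w - 5. The denominator is w^2, so it suffices to rewrite the numerator in powers of w.

P(z) = 6*z - 1
P(w - 5) = -31 + 6*w

Dividing each term by w^2:
  f = -31/w^2 + 6/w

Substituting back w = z + 5:
  f(z) = -31/(z + 5)^2 + 6/(z + 5)

The series is finite because the numerator is a polynomial; the negative powers form the principal part, and the coefficient of 1/(z + 5) gives Res(f, -5) = 6.

Final answer: -31/(z + 5)^2 + 6/(z + 5)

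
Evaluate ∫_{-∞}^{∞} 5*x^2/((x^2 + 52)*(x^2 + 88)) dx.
Let f(z) = 5*z^2/((z^2 + 52)*(z^2 + 88)). The denominator has no real zeros and deg Q - deg P = 2 ≥ 2, so the integral of f over the upper semicircle |z| = R tends to 0 as R → ∞. Closing the contour in the upper half-plane,
  ∫_{-∞}^{∞} f(x) dx = 2πi · Σ Res(f, z_k)  over the poles with Im z_k > 0.

Zeros of the denominator: z^2 + 88 = 0 gives z = ±2*sqrt(22)*I; z^2 + 52 = 0 gives z = ±2*sqrt(13)*I.
Upper half-plane: z = 2*sqrt(13)*I, z = 2*sqrt(22)*I (simple).

Each pole is a simple zero of Q(z) = z^4 + 140*z^2 + 4576, so Res(f, z₀) = P(z₀)/Q'(z₀) with P(z) = 5*z^2, Q'(z) = 4*z^3 + 280*z:
  Res(f, 2*sqrt(13)*I) = (-260)/(144*sqrt(13)*I) = 5*sqrt(13)*I/36
  Res(f, 2*sqrt(22)*I) = (-440)/(-144*sqrt(22)*I) = -5*sqrt(22)*I/36

Sum of residues: 5*I*(-sqrt(22) + sqrt(13))/36
∫_{-∞}^{∞} f(x) dx = 2πi · (5*I*(-sqrt(22) + sqrt(13))/36) = 5*pi*(-sqrt(13) + sqrt(22))/18

Final answer: 5*pi*(-sqrt(13) + sqrt(22))/18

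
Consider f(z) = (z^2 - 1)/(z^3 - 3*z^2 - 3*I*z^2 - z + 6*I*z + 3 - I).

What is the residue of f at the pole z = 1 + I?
Write f(z) = P(z)/Q(z) with P(z) = z^2 - 1 and Q(z) = z^3 - 3*z^2 - 3*I*z^2 - z + 6*I*z + 3 - I.
The denominator factors as Q(z) = (z - I)*(z - 2 - I)*(z - 1 - I), so z = 1 + I is a simple zero of Q and P is analytic there; z = 1 + I is therefore a simple pole and
  Res(f, z₀) = P(z₀)/Q'(z₀).

Q'(z) = 3*z^2 - 6*z - 6*I*z - 1 + 6*I, so Q'(1 + I) = -1.
P(1 + I) = -1 + 2*I.

Res(f, 1 + I) = (-1 + 2*I)/(-1) = 1 - 2*I

Final answer: 1 - 2*I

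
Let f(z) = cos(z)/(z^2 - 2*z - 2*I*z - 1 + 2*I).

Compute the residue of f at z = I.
-cosh(1)/2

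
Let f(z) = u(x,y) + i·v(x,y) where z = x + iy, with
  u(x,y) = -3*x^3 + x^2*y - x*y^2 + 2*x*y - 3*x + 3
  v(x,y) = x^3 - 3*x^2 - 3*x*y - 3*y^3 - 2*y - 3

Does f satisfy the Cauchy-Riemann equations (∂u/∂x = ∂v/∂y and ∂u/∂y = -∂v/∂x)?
∂u/∂x = -9*x^2 + 2*x*y - y^2 + 2*y - 3
∂v/∂y = -3*x - 9*y^2 - 2
∂u/∂y = x^2 - 2*x*y + 2*x
∂v/∂x = 3*x^2 - 6*x - 3*y
∂u/∂x ≠ ∂v/∂y and ∂u/∂y ≠ -∂v/∂x; the Cauchy-Riemann equations are not satisfied, so f is not analytic.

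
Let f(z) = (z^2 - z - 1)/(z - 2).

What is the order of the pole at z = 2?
1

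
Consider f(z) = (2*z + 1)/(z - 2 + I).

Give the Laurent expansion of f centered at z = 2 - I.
Put w = z - (2 - I), i.e. z = w + 2 - I. The denominator is w, so it suffices to rewrite the numerator in powers of w.

P(z) = 2*z + 1
P(w + 2 - I) = 5 - 2*I + 2*w

Dividing each term by w:
  f = (5 - 2*I)/w + 2

Substituting back w = z - 2 + I:
  f(z) = (5 - 2*I)/(z - 2 + I) + 2

The series is finite because the numerator is a polynomial; the negative powers form the principal part, and the coefficient of 1/(z - 2 + I) gives Res(f, 2 - I) = 5 - 2*I.

Final answer: (5 - 2*I)/(z - 2 + I) + 2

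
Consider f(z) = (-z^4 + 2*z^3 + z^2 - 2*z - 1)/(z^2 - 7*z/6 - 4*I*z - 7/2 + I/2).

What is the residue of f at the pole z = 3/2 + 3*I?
37767/2120 + 21789*I/530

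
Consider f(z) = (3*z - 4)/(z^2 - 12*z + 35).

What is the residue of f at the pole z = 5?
Write f(z) = P(z)/Q(z) with P(z) = 3*z - 4 and Q(z) = z^2 - 12*z + 35.
The denominator factors as Q(z) = (z - 7)*(z - 5), so z = 5 is a simple zero of Q and P is analytic there; z = 5 is therefore a simple pole and
  Res(f, z₀) = P(z₀)/Q'(z₀).

Q'(z) = 2*z - 12, so Q'(5) = -2.
P(5) = 11.

Res(f, 5) = (11)/(-2) = -11/2

Final answer: -11/2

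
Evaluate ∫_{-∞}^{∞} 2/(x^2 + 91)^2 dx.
Let f(z) = 2/(z^2 + 91)^2. The denominator has no real zeros and deg Q - deg P = 4 ≥ 2, so the integral of f over the upper semicircle |z| = R tends to 0 as R → ∞. Closing the contour in the upper half-plane,
  ∫_{-∞}^{∞} f(x) dx = 2πi · Σ Res(f, z_k)  over the poles with Im z_k > 0.

Zeros of the denominator: z^2 + 91 = 0 gives z = ±sqrt(91)*I.
Upper half-plane: z = sqrt(91)*I (a pole of order 2).

Write f(z) = g(z)/(z - sqrt(91)*I)^2 with g(z) = 2/(z + sqrt(91)*I)^2. For a double pole, Res(f, z₀) = g'(z₀):
  g'(z) = -4/(z + sqrt(91)*I)^3
  Res(f, sqrt(91)*I) = g'(sqrt(91)*I) = -sqrt(91)*I/16562

∫_{-∞}^{∞} f(x) dx = 2πi · (-sqrt(91)*I/16562) = sqrt(91)*pi/8281

Final answer: sqrt(91)*pi/8281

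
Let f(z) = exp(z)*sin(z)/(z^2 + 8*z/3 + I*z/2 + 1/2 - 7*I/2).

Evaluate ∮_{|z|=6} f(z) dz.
pi*(36/125 + 48*I/125)*exp(-3 - 3*I/2)*sin(3 + 3*I/2) + pi*(36/125 + 48*I/125)*exp(1/3 + I)*sin(1/3 + I)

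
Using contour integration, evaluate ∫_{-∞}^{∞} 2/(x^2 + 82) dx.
Let f(z) = 2/(z^2 + 82). The denominator has no real zeros and deg Q - deg P = 2 ≥ 2, so the integral of f over the upper semicircle |z| = R tends to 0 as R → ∞. Closing the contour in the upper half-plane,
  ∫_{-∞}^{∞} f(x) dx = 2πi · Σ Res(f, z_k)  over the poles with Im z_k > 0.

Zeros of the denominator: z^2 + 82 = 0 gives z = ±sqrt(82)*I.
Upper half-plane: z = sqrt(82)*I (simple).

Each pole is a simple zero of Q(z) = z^2 + 82, so Res(f, z₀) = P(z₀)/Q'(z₀) with P(z) = 2, Q'(z) = 2*z:
  Res(f, sqrt(82)*I) = (2)/(2*sqrt(82)*I) = -sqrt(82)*I/82

∫_{-∞}^{∞} f(x) dx = 2πi · (-sqrt(82)*I/82) = sqrt(82)*pi/41

Final answer: sqrt(82)*pi/41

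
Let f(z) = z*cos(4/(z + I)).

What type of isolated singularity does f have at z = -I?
Let u = z + I. Then
  cos(4/u) = Σ_{k≥0} (-1)^k (4)^(2k)/((2k)!·u^(2k)) = 1 - 8/u^2 + 32/(3*u^4) + ...
which has infinitely many negative powers of u, so cos(4/(z + I)) has an essential singularity at z = -I.
The extra factor z is a nonzero polynomial; if the product had at most a pole at z = -I, dividing by that polynomial would leave cos(4/(z + I)) with at most a pole too — contradiction. (Equivalently, the product's Laurent series still has infinitely many negative powers.)
So the singularity is essential.

Final answer: essential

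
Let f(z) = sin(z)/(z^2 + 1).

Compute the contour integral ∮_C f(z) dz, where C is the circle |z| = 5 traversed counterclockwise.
By the residue theorem, ∮_C f(z) dz = 2πi · (sum of the residues of f at the poles inside |z| = 5).

The denominator factors as (z - I)*(z + I), so the singularities of f are simple poles at z = I, z = -I.
  |I|² = 1 < 25 = 5², so this pole is inside the contour.
  |-I|² = 1 < 25 = 5², so this pole is inside the contour.

With P(z) = sin(z) and Q(z) = z^2 + 1, each pole is simple, so Res(f, z₀) = P(z₀)/Q'(z₀) with Q'(z) = 2*z.
  Res(f, I) = P(I)/Q'(I) = (I*sinh(1))/(2*I) = sinh(1)/2
  Res(f, -I) = P(-I)/Q'(-I) = (-I*sinh(1))/(-2*I) = sinh(1)/2

Sum of residues inside C: sinh(1)
∮_C f(z) dz = 2πi · (sinh(1)) = 2*I*pi*sinh(1)

Final answer: 2*I*pi*sinh(1)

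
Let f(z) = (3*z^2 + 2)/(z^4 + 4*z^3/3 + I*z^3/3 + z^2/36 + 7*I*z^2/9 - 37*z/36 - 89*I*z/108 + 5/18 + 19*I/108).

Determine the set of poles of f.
The singularities of f are the zeros of the denominator. Factoring,
  z^4 + 4*z^3/3 + I*z^3/3 + z^2/36 + 7*I*z^2/9 - 37*z/36 - 89*I*z/108 + 5/18 + 19*I/108 = (z - 1/2)*(z + 3/2 - 2*I/3)*(z + 2/3 + I)*(z - 1/3)
so the candidates are z = 1/2, z = -3/2 + 2*I/3, z = -2/3 - I, z = 1/3.

Check the numerator P(z) = 3*z^2 + 2 at each one:
  P(1/2) = 11/4 ≠ 0, so z = 1/2 is a (simple) pole.
  P(-3/2 + 2*I/3) = 89/12 - 6*I ≠ 0, so z = -3/2 + 2*I/3 is a (simple) pole.
  P(-2/3 - I) = 1/3 + 4*I ≠ 0, so z = -2/3 - I is a (simple) pole.
  P(1/3) = 7/3 ≠ 0, so z = 1/3 is a (simple) pole.

Poles of f: {-3/2 + 2*I/3, -2/3 - I, 1/3, 1/2}

Final answer: {-3/2 + 2*I/3, -2/3 - I, 1/3, 1/2}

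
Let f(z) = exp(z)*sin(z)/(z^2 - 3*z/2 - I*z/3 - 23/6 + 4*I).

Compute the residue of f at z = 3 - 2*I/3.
(162/829 + 60*I/829)*exp(3 - 2*I/3)*sin(3 - 2*I/3)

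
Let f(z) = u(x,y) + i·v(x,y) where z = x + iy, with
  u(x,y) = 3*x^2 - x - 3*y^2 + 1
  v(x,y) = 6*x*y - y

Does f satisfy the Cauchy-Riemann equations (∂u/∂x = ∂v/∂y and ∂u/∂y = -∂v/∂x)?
∂u/∂x = 6*x - 1
∂v/∂y = 6*x - 1
∂u/∂y = -6*y
∂v/∂x = 6*y
∂u/∂x = ∂v/∂y and ∂u/∂y = -∂v/∂x hold identically; f is analytic.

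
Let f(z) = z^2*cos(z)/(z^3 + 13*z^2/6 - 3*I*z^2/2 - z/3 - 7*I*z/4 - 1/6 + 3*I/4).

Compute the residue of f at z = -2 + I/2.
Write f(z) = P(z)/Q(z) with P(z) = z^2*cos(z) and Q(z) = z^3 + 13*z^2/6 - 3*I*z^2/2 - z/3 - 7*I*z/4 - 1/6 + 3*I/4.
The denominator factors as Q(z) = (z - 1/3)*(z + 1/2 - I)*(z + 2 - I/2), so z = -2 + I/2 is a simple zero of Q and P is analytic there; z = -2 + I/2 is therefore a simple pole and
  Res(f, z₀) = P(z₀)/Q'(z₀).

Q'(z) = 3*z^2 + 13*z/3 - 3*I*z - 1/3 - 7*I/4, so Q'(-2 + I/2) = 15/4 + 5*I/12.
P(-2 + I/2) = (15/4 - 2*I)*cos(2 - I/2).

Res(f, -2 + I/2) = ((15/4 - 2*I)*cos(2 - I/2))/(15/4 + 5*I/12) = (381/410 - 261*I/410)*cos(2 - I/2)

Final answer: (381/410 - 261*I/410)*cos(2 - I/2)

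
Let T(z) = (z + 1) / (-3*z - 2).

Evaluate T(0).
Substitute z = 0:
  numerator:   (0) + 1 = 1
  denominator: -3*(0) - 2 = -2
T(0) = (1)/(-2) = -1/2

Final answer: -1/2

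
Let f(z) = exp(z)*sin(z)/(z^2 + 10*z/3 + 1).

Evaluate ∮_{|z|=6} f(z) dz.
By the residue theorem, ∮_C f(z) dz = 2πi · (sum of the residues of f at the poles inside |z| = 6).

The denominator factors as (z + 3)*(z + 1/3), so the singularities of f are simple poles at z = -3, z = -1/3.
  |-3|² = 9 < 36 = 6², so this pole is inside the contour.
  |-1/3|² = 1/9 < 36 = 6², so this pole is inside the contour.

With P(z) = exp(z)*sin(z) and Q(z) = z^2 + 10*z/3 + 1, each pole is simple, so Res(f, z₀) = P(z₀)/Q'(z₀) with Q'(z) = 2*z + 10/3.
  Res(f, -3) = P(-3)/Q'(-3) = (-exp(-3)*sin(3))/(-8/3) = 3*exp(-3)*sin(3)/8
  Res(f, -1/3) = P(-1/3)/Q'(-1/3) = (-exp(-1/3)*sin(1/3))/(8/3) = -3*exp(-1/3)*sin(1/3)/8

Sum of residues inside C: -3*exp(-1/3)*sin(1/3)/8 + 3*exp(-3)*sin(3)/8
∮_C f(z) dz = 2πi · (-3*exp(-1/3)*sin(1/3)/8 + 3*exp(-3)*sin(3)/8) = -3*I*pi*exp(-1/3)*sin(1/3)/4 + 3*I*pi*exp(-3)*sin(3)/4

Final answer: -3*I*pi*exp(-1/3)*sin(1/3)/4 + 3*I*pi*exp(-3)*sin(3)/4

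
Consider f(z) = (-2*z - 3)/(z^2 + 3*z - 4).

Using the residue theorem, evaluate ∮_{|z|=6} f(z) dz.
By the residue theorem, ∮_C f(z) dz = 2πi · (sum of the residues of f at the poles inside |z| = 6).

The denominator factors as (z + 4)*(z - 1), so the singularities of f are simple poles at z = -4, z = 1.
  |-4|² = 16 < 36 = 6², so this pole is inside the contour.
  |1|² = 1 < 36 = 6², so this pole is inside the contour.

With P(z) = -2*z - 3 and Q(z) = z^2 + 3*z - 4, each pole is simple, so Res(f, z₀) = P(z₀)/Q'(z₀) with Q'(z) = 2*z + 3.
  Res(f, -4) = P(-4)/Q'(-4) = (5)/(-5) = -1
  Res(f, 1) = P(1)/Q'(1) = (-5)/(5) = -1

Sum of residues inside C: -2
∮_C f(z) dz = 2πi · (-2) = -4*I*pi

Final answer: -4*I*pi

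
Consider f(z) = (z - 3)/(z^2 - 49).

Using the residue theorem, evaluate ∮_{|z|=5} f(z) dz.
0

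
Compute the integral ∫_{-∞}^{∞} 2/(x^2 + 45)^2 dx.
Let f(z) = 2/(z^2 + 45)^2. The denominator has no real zeros and deg Q - deg P = 4 ≥ 2, so the integral of f over the upper semicircle |z| = R tends to 0 as R → ∞. Closing the contour in the upper half-plane,
  ∫_{-∞}^{∞} f(x) dx = 2πi · Σ Res(f, z_k)  over the poles with Im z_k > 0.

Zeros of the denominator: z^2 + 45 = 0 gives z = ±3*sqrt(5)*I.
Upper half-plane: z = 3*sqrt(5)*I (a pole of order 2).

Write f(z) = g(z)/(z - 3*sqrt(5)*I)^2 with g(z) = 2/(z + 3*sqrt(5)*I)^2. For a double pole, Res(f, z₀) = g'(z₀):
  g'(z) = -4/(z + 3*sqrt(5)*I)^3
  Res(f, 3*sqrt(5)*I) = g'(3*sqrt(5)*I) = -sqrt(5)*I/1350

∫_{-∞}^{∞} f(x) dx = 2πi · (-sqrt(5)*I/1350) = sqrt(5)*pi/675

Final answer: sqrt(5)*pi/675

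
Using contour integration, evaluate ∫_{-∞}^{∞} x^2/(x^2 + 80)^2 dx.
Let f(z) = z^2/(z^2 + 80)^2. The denominator has no real zeros and deg Q - deg P = 2 ≥ 2, so the integral of f over the upper semicircle |z| = R tends to 0 as R → ∞. Closing the contour in the upper half-plane,
  ∫_{-∞}^{∞} f(x) dx = 2πi · Σ Res(f, z_k)  over the poles with Im z_k > 0.

Zeros of the denominator: z^2 + 80 = 0 gives z = ±4*sqrt(5)*I.
Upper half-plane: z = 4*sqrt(5)*I (a pole of order 2).

Write f(z) = g(z)/(z - 4*sqrt(5)*I)^2 with g(z) = z^2/(z + 4*sqrt(5)*I)^2. For a double pole, Res(f, z₀) = g'(z₀):
  g'(z) = 8*sqrt(5)*I*z/(z + 4*sqrt(5)*I)^3
  Res(f, 4*sqrt(5)*I) = g'(4*sqrt(5)*I) = -sqrt(5)*I/80

∫_{-∞}^{∞} f(x) dx = 2πi · (-sqrt(5)*I/80) = sqrt(5)*pi/40

Final answer: sqrt(5)*pi/40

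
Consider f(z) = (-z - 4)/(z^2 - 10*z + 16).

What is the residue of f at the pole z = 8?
-2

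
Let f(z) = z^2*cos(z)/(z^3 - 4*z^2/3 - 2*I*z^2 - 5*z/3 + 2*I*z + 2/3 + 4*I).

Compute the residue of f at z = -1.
(1/13 - 3*I/26)*cos(1)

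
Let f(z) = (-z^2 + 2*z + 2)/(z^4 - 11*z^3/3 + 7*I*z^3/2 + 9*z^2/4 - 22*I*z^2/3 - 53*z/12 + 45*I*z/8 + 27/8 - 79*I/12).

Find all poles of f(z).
{I, 2/3 - 3*I/2, 3/2 - 2*I, 3/2 - I}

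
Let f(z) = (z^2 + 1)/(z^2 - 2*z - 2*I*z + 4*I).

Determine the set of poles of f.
The singularities of f are the zeros of the denominator. Factoring,
  z^2 - 2*z - 2*I*z + 4*I = (z - 2*I)*(z - 2)
so the candidates are z = 2*I, z = 2.

Check the numerator P(z) = z^2 + 1 at each one:
  P(2*I) = -3 ≠ 0, so z = 2*I is a (simple) pole.
  P(2) = 5 ≠ 0, so z = 2 is a (simple) pole.

Poles of f: {2*I, 2}

Final answer: {2*I, 2}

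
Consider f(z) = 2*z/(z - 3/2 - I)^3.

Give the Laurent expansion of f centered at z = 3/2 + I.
Put w = z - (3/2 + I), i.e. z = w + 3/2 + I. The denominator is w^3, so it suffices to rewrite the numerator in powers of w.

P(z) = 2*z
P(w + 3/2 + I) = 3 + 2*I + 2*w

Dividing each term by w^3:
  f = (3 + 2*I)/w^3 + 2/w^2

Substituting back w = z - 3/2 - I:
  f(z) = (3 + 2*I)/(z - 3/2 - I)^3 + 2/(z - 3/2 - I)^2

The series is finite because the numerator is a polynomial; the negative powers form the principal part.

Final answer: (3 + 2*I)/(z - 3/2 - I)^3 + 2/(z - 3/2 - I)^2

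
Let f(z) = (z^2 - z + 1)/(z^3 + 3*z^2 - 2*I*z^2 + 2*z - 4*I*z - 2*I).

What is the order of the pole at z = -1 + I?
Factor the denominator:
  z^3 + 3*z^2 - 2*I*z^2 + 2*z - 4*I*z - 2*I = (z + 1 - I)^2*(z + 1)

The numerator P(z) = z^2 - z + 1 has P(-1 + I) = 2 - 3*I ≠ 0, so no factor of (z + 1 - I) cancels.
Near z = -1 + I we can therefore write f(z) = g(z)/(z + 1 - I)^2 with g analytic at -1 + I and g(-1 + I) ≠ 0 (g is the numerator divided by the remaining denominator factors).

Hence z = -1 + I is a pole of order 2.

Final answer: 2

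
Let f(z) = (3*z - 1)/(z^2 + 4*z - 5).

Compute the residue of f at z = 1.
Write f(z) = P(z)/Q(z) with P(z) = 3*z - 1 and Q(z) = z^2 + 4*z - 5.
The denominator factors as Q(z) = (z + 5)*(z - 1), so z = 1 is a simple zero of Q and P is analytic there; z = 1 is therefore a simple pole and
  Res(f, z₀) = P(z₀)/Q'(z₀).

Q'(z) = 2*z + 4, so Q'(1) = 6.
P(1) = 2.

Res(f, 1) = (2)/(6) = 1/3

Final answer: 1/3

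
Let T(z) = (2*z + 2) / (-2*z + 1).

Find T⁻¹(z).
(z - 2)/(2*z + 2)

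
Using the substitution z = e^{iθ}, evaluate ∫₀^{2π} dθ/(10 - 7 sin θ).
Call the integral J. The integrand is 2π-periodic and we integrate over a full period, so shifting θ does not change the value (θ → θ + π/2 turns sin θ into cos θ; θ → θ + π flips the sign of the trig term). Hence
  J = ∫₀^{2π} dθ/(10 + 7 cos θ).
Put z = e^{iθ}: then cos θ = (z + 1/z)/2, dθ = dz/(iz), and z runs once counterclockwise around |z| = 1:
  J = ∮_{|z|=1} 1/(10 + 7*(z + 1/z)/2) · dz/(iz) = (2/i) ∮_{|z|=1} dz/(7*z^2 + 20*z + 7).
The roots of 7*z^2 + 20*z + 7 are z = (-10 ± sqrt(10^2 - 7^2))/7, with sqrt(51) = sqrt(51); their product is 1, so only z₊ = -10/7 + sqrt(51)/7 lies inside the unit circle (z₋ = -10/7 - sqrt(51)/7 lies outside).
z₊ is a simple zero of q(z) = 7*z^2 + 20*z + 7, so Res(1/q, z₊) = 1/q'(z₊) with q'(z) = 14*z + 20; and q'(z₊) = 7*(z₊ - z₋) = 2*sqrt(51).
Therefore J = (2/i) · 2πi · 1/(2*sqrt(51)) = 2*pi/(sqrt(51)) = 2*sqrt(51)*pi/51

Final answer: 2*sqrt(51)*pi/51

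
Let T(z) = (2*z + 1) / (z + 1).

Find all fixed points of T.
T(z) = z means 2*z + 1 = z*(z + 1), i.e.
  z^2 - z - 1 = 0.
Discriminant: (-1)^2 - 4*(1)*(-1) = 5, so the roots are real.
  z = (1 ± sqrt(5))/(2*(1))
Fixed points: {1/2 - sqrt(5)/2, 1/2 + sqrt(5)/2}

Final answer: {1/2 - sqrt(5)/2, 1/2 + sqrt(5)/2}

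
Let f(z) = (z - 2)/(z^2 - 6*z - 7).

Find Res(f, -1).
3/8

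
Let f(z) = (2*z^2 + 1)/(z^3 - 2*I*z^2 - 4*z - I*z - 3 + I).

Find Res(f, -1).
Write f(z) = P(z)/Q(z) with P(z) = 2*z^2 + 1 and Q(z) = z^3 - 2*I*z^2 - 4*z - I*z - 3 + I.
The denominator factors as Q(z) = (z + 1 - I)*(z + 1)*(z - 2 - I), so z = -1 is a simple zero of Q and P is analytic there; z = -1 is therefore a simple pole and
  Res(f, z₀) = P(z₀)/Q'(z₀).

Q'(z) = 3*z^2 - 4*I*z - 4 - I, so Q'(-1) = -1 + 3*I.
P(-1) = 3.

Res(f, -1) = (3)/(-1 + 3*I) = -3/10 - 9*I/10

Final answer: -3/10 - 9*I/10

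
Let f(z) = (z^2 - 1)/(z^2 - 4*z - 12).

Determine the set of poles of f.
The singularities of f are the zeros of the denominator. Factoring,
  z^2 - 4*z - 12 = (z + 2)*(z - 6)
so the candidates are z = -2, z = 6.

Check the numerator P(z) = z^2 - 1 at each one:
  P(-2) = 3 ≠ 0, so z = -2 is a (simple) pole.
  P(6) = 35 ≠ 0, so z = 6 is a (simple) pole.

Poles of f: {-2, 6}

Final answer: {-2, 6}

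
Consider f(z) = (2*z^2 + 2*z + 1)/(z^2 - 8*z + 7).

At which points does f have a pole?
The singularities of f are the zeros of the denominator. Factoring,
  z^2 - 8*z + 7 = (z - 1)*(z - 7)
so the candidates are z = 1, z = 7.

Check the numerator P(z) = 2*z^2 + 2*z + 1 at each one:
  P(1) = 5 ≠ 0, so z = 1 is a (simple) pole.
  P(7) = 113 ≠ 0, so z = 7 is a (simple) pole.

Poles of f: {1, 7}

Final answer: {1, 7}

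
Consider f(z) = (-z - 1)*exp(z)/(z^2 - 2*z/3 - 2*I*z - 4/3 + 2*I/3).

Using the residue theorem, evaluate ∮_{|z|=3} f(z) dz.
By the residue theorem, ∮_C f(z) dz = 2πi · (sum of the residues of f at the poles inside |z| = 3).

The denominator factors as (z - 1 - I)*(z + 1/3 - I), so the singularities of f are simple poles at z = 1 + I, z = -1/3 + I.
  |1 + I|² = 2 < 9 = 3², so this pole is inside the contour.
  |-1/3 + I|² = 10/9 < 9 = 3², so this pole is inside the contour.

With P(z) = (-z - 1)*exp(z) and Q(z) = z^2 - 2*z/3 - 2*I*z - 4/3 + 2*I/3, each pole is simple, so Res(f, z₀) = P(z₀)/Q'(z₀) with Q'(z) = 2*z - 2/3 - 2*I.
  Res(f, 1 + I) = P(1 + I)/Q'(1 + I) = ((-2 - I)*exp(1 + I))/(4/3) = (-3/2 - 3*I/4)*exp(1 + I)
  Res(f, -1/3 + I) = P(-1/3 + I)/Q'(-1/3 + I) = ((-2/3 - I)*exp(-1/3 + I))/(-4/3) = (1/2 + 3*I/4)*exp(-1/3 + I)

Sum of residues inside C: (-3/2 - 3*I/4)*exp(1 + I) + (1/2 + 3*I/4)*exp(-1/3 + I)
∮_C f(z) dz = 2πi · ((-3/2 - 3*I/4)*exp(1 + I) + (1/2 + 3*I/4)*exp(-1/3 + I)) = pi*(3/2 - 3*I)*exp(1 + I) + pi*(-3/2 + I)*exp(-1/3 + I)

Final answer: pi*(3/2 - 3*I)*exp(1 + I) + pi*(-3/2 + I)*exp(-1/3 + I)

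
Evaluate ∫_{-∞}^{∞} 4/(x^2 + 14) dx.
Let f(z) = 4/(z^2 + 14). The denominator has no real zeros and deg Q - deg P = 2 ≥ 2, so the integral of f over the upper semicircle |z| = R tends to 0 as R → ∞. Closing the contour in the upper half-plane,
  ∫_{-∞}^{∞} f(x) dx = 2πi · Σ Res(f, z_k)  over the poles with Im z_k > 0.

Zeros of the denominator: z^2 + 14 = 0 gives z = ±sqrt(14)*I.
Upper half-plane: z = sqrt(14)*I (simple).

Each pole is a simple zero of Q(z) = z^2 + 14, so Res(f, z₀) = P(z₀)/Q'(z₀) with P(z) = 4, Q'(z) = 2*z:
  Res(f, sqrt(14)*I) = (4)/(2*sqrt(14)*I) = -sqrt(14)*I/7

∫_{-∞}^{∞} f(x) dx = 2πi · (-sqrt(14)*I/7) = 2*sqrt(14)*pi/7

Final answer: 2*sqrt(14)*pi/7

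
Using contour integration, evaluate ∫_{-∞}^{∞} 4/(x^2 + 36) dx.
Let f(z) = 4/(z^2 + 36). The denominator has no real zeros and deg Q - deg P = 2 ≥ 2, so the integral of f over the upper semicircle |z| = R tends to 0 as R → ∞. Closing the contour in the upper half-plane,
  ∫_{-∞}^{∞} f(x) dx = 2πi · Σ Res(f, z_k)  over the poles with Im z_k > 0.

Zeros of the denominator: z^2 + 36 = 0 gives z = ±6*I.
Upper half-plane: z = 6*I (simple).

Each pole is a simple zero of Q(z) = z^2 + 36, so Res(f, z₀) = P(z₀)/Q'(z₀) with P(z) = 4, Q'(z) = 2*z:
  Res(f, 6*I) = (4)/(12*I) = -I/3

∫_{-∞}^{∞} f(x) dx = 2πi · (-I/3) = 2*pi/3

Final answer: 2*pi/3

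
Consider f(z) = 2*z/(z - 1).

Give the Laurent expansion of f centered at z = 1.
2/(z - 1) + 2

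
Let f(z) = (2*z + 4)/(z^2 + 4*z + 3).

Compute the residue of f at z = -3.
Write f(z) = P(z)/Q(z) with P(z) = 2*z + 4 and Q(z) = z^2 + 4*z + 3.
The denominator factors as Q(z) = (z + 1)*(z + 3), so z = -3 is a simple zero of Q and P is analytic there; z = -3 is therefore a simple pole and
  Res(f, z₀) = P(z₀)/Q'(z₀).

Q'(z) = 2*z + 4, so Q'(-3) = -2.
P(-3) = -2.

Res(f, -3) = (-2)/(-2) = 1

Final answer: 1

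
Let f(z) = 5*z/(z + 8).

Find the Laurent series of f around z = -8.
Put w = z - (-8), i.e. z = w - 8. The denominator is w, so it suffices to rewrite the numerator in powers of w.

P(z) = 5*z
P(w - 8) = -40 + 5*w

Dividing each term by w:
  f = -40/w + 5

Substituting back w = z + 8:
  f(z) = -40/(z + 8) + 5

The series is finite because the numerator is a polynomial; the negative powers form the principal part, and the coefficient of 1/(z + 8) gives Res(f, -8) = -40.

Final answer: -40/(z + 8) + 5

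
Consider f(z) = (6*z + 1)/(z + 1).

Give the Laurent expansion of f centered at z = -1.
Put w = z - (-1), i.e. z = w - 1. The denominator is w, so it suffices to rewrite the numerator in powers of w.

P(z) = 6*z + 1
P(w - 1) = -5 + 6*w

Dividing each term by w:
  f = -5/w + 6

Substituting back w = z + 1:
  f(z) = -5/(z + 1) + 6

The series is finite because the numerator is a polynomial; the negative powers form the principal part, and the coefficient of 1/(z + 1) gives Res(f, -1) = -5.

Final answer: -5/(z + 1) + 6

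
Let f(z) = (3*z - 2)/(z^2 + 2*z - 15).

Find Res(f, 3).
Write f(z) = P(z)/Q(z) with P(z) = 3*z - 2 and Q(z) = z^2 + 2*z - 15.
The denominator factors as Q(z) = (z - 3)*(z + 5), so z = 3 is a simple zero of Q and P is analytic there; z = 3 is therefore a simple pole and
  Res(f, z₀) = P(z₀)/Q'(z₀).

Q'(z) = 2*z + 2, so Q'(3) = 8.
P(3) = 7.

Res(f, 3) = (7)/(8) = 7/8

Final answer: 7/8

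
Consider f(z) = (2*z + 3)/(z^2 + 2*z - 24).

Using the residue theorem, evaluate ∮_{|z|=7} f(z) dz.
By the residue theorem, ∮_C f(z) dz = 2πi · (sum of the residues of f at the poles inside |z| = 7).

The denominator factors as (z + 6)*(z - 4), so the singularities of f are simple poles at z = -6, z = 4.
  |-6|² = 36 < 49 = 7², so this pole is inside the contour.
  |4|² = 16 < 49 = 7², so this pole is inside the contour.

With P(z) = 2*z + 3 and Q(z) = z^2 + 2*z - 24, each pole is simple, so Res(f, z₀) = P(z₀)/Q'(z₀) with Q'(z) = 2*z + 2.
  Res(f, -6) = P(-6)/Q'(-6) = (-9)/(-10) = 9/10
  Res(f, 4) = P(4)/Q'(4) = (11)/(10) = 11/10

Sum of residues inside C: 2
∮_C f(z) dz = 2πi · (2) = 4*I*pi

Final answer: 4*I*pi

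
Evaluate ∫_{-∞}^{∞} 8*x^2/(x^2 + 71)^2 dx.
Let f(z) = 8*z^2/(z^2 + 71)^2. The denominator has no real zeros and deg Q - deg P = 2 ≥ 2, so the integral of f over the upper semicircle |z| = R tends to 0 as R → ∞. Closing the contour in the upper half-plane,
  ∫_{-∞}^{∞} f(x) dx = 2πi · Σ Res(f, z_k)  over the poles with Im z_k > 0.

Zeros of the denominator: z^2 + 71 = 0 gives z = ±sqrt(71)*I.
Upper half-plane: z = sqrt(71)*I (a pole of order 2).

Write f(z) = g(z)/(z - sqrt(71)*I)^2 with g(z) = 8*z^2/(z + sqrt(71)*I)^2. For a double pole, Res(f, z₀) = g'(z₀):
  g'(z) = 16*sqrt(71)*I*z/(z + sqrt(71)*I)^3
  Res(f, sqrt(71)*I) = g'(sqrt(71)*I) = -2*sqrt(71)*I/71

∫_{-∞}^{∞} f(x) dx = 2πi · (-2*sqrt(71)*I/71) = 4*sqrt(71)*pi/71

Final answer: 4*sqrt(71)*pi/71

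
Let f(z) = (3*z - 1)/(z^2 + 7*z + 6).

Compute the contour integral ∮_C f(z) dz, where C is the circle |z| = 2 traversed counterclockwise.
-8*I*pi/5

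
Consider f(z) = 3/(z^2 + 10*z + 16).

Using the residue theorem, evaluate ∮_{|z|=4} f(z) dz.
I*pi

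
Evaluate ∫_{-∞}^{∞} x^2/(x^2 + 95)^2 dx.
Let f(z) = z^2/(z^2 + 95)^2. The denominator has no real zeros and deg Q - deg P = 2 ≥ 2, so the integral of f over the upper semicircle |z| = R tends to 0 as R → ∞. Closing the contour in the upper half-plane,
  ∫_{-∞}^{∞} f(x) dx = 2πi · Σ Res(f, z_k)  over the poles with Im z_k > 0.

Zeros of the denominator: z^2 + 95 = 0 gives z = ±sqrt(95)*I.
Upper half-plane: z = sqrt(95)*I (a pole of order 2).

Write f(z) = g(z)/(z - sqrt(95)*I)^2 with g(z) = z^2/(z + sqrt(95)*I)^2. For a double pole, Res(f, z₀) = g'(z₀):
  g'(z) = 2*sqrt(95)*I*z/(z + sqrt(95)*I)^3
  Res(f, sqrt(95)*I) = g'(sqrt(95)*I) = -sqrt(95)*I/380

∫_{-∞}^{∞} f(x) dx = 2πi · (-sqrt(95)*I/380) = sqrt(95)*pi/190

Final answer: sqrt(95)*pi/190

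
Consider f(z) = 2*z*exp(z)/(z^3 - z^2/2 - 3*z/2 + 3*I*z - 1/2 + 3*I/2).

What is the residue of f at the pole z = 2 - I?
(152/377 + 84*I/377)*exp(2 - I)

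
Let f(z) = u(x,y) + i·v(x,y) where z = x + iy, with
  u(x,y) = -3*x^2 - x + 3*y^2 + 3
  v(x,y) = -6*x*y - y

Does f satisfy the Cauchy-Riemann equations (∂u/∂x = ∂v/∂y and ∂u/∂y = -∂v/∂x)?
∂u/∂x = -6*x - 1
∂v/∂y = -6*x - 1
∂u/∂y = 6*y
∂v/∂x = -6*y
∂u/∂x = ∂v/∂y and ∂u/∂y = -∂v/∂x hold identically; f is analytic.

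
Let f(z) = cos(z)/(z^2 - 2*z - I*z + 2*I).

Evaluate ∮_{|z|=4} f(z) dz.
By the residue theorem, ∮_C f(z) dz = 2πi · (sum of the residues of f at the poles inside |z| = 4).

The denominator factors as (z - 2)*(z - I), so the singularities of f are simple poles at z = 2, z = I.
  |2|² = 4 < 16 = 4², so this pole is inside the contour.
  |I|² = 1 < 16 = 4², so this pole is inside the contour.

With P(z) = cos(z) and Q(z) = z^2 - 2*z - I*z + 2*I, each pole is simple, so Res(f, z₀) = P(z₀)/Q'(z₀) with Q'(z) = 2*z - 2 - I.
  Res(f, 2) = P(2)/Q'(2) = (cos(2))/(2 - I) = (2/5 + I/5)*cos(2)
  Res(f, I) = P(I)/Q'(I) = (cosh(1))/(-2 + I) = (-2/5 - I/5)*cosh(1)

Sum of residues inside C: (-2/5 - I/5)*cosh(1) + (2/5 + I/5)*cos(2)
∮_C f(z) dz = 2πi · ((-2/5 - I/5)*cosh(1) + (2/5 + I/5)*cos(2)) = pi*(2/5 - 4*I/5)*cosh(1) + pi*(-2/5 + 4*I/5)*cos(2)

Final answer: pi*(2/5 - 4*I/5)*cosh(1) + pi*(-2/5 + 4*I/5)*cos(2)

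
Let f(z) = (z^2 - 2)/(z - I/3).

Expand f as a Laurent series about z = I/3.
Put w = z - (I/3), i.e. z = w + I/3. The denominator is w, so it suffices to rewrite the numerator in powers of w.

P(z) = z^2 - 2
P(w + I/3) = -19/9 + 2*I*w/3 + w^2

Dividing each term by w:
  f = -19/(9*w) + 2*I/3 + w

Substituting back w = z - I/3:
  f(z) = -19/(9*(z - I/3)) + 2*I/3 + (z - I/3)

The series is finite because the numerator is a polynomial; the negative powers form the principal part, and the coefficient of 1/(z - I/3) gives Res(f, I/3) = -19/9.

Final answer: -19/(9*(z - I/3)) + 2*I/3 + (z - I/3)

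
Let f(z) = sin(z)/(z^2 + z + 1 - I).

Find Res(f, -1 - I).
Write f(z) = P(z)/Q(z) with P(z) = sin(z) and Q(z) = z^2 + z + 1 - I.
The denominator factors as Q(z) = (z - I)*(z + 1 + I), so z = -1 - I is a simple zero of Q and P is analytic there; z = -1 - I is therefore a simple pole and
  Res(f, z₀) = P(z₀)/Q'(z₀).

Q'(z) = 2*z + 1, so Q'(-1 - I) = -1 - 2*I.
P(-1 - I) = -sin(1 + I).

Res(f, -1 - I) = (-sin(1 + I))/(-1 - 2*I) = (1/5 - 2*I/5)*sin(1 + I)

Final answer: (1/5 - 2*I/5)*sin(1 + I)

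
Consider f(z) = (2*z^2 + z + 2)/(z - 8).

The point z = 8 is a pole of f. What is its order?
Factor the denominator:
  z - 8 = (z - 8)

The numerator P(z) = 2*z^2 + z + 2 has P(8) = 138 ≠ 0, so no factor of (z - 8) cancels.
Near z = 8 we can therefore write f(z) = g(z)/(z - 8) with g analytic at 8 and g(8) ≠ 0 (g is just the numerator).

Hence z = 8 is a pole of order 1.

Final answer: 1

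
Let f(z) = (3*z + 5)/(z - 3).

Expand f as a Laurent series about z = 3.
14/(z - 3) + 3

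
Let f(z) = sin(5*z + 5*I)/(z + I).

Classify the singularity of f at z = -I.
Let u = z + I. The argument of sin is 5*z + 5*I = 5u, so
  f = sin(5u)/u = ((5u) - (5u)^3/6 + ...)/u = 5 - (125/6)*u^2 + ...
The Laurent expansion about u = 0 has no negative powers; equivalently lim_{z→-I} f(z) = 5 exists and is finite.
So the singularity is removable.

Final answer: removable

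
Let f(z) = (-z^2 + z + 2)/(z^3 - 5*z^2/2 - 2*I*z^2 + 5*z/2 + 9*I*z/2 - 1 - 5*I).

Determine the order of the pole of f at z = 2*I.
Factor the denominator:
  z^3 - 5*z^2/2 - 2*I*z^2 + 5*z/2 + 9*I*z/2 - 1 - 5*I = (z - 2*I)*(z - 1 + I)*(z - 3/2 - I)

The numerator P(z) = -z^2 + z + 2 has P(2*I) = 6 + 2*I ≠ 0, so no factor of (z - 2*I) cancels.
Near z = 2*I we can therefore write f(z) = g(z)/(z - 2*I) with g analytic at 2*I and g(2*I) ≠ 0 (g is the numerator divided by the remaining denominator factors).

Hence z = 2*I is a pole of order 1.

Final answer: 1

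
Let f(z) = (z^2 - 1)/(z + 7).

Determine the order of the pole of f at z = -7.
Factor the denominator:
  z + 7 = (z + 7)

The numerator P(z) = z^2 - 1 has P(-7) = 48 ≠ 0, so no factor of (z + 7) cancels.
Near z = -7 we can therefore write f(z) = g(z)/(z + 7) with g analytic at -7 and g(-7) ≠ 0 (g is just the numerator).

Hence z = -7 is a pole of order 1.

Final answer: 1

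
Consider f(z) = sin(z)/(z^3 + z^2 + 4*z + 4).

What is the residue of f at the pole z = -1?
-sin(1)/5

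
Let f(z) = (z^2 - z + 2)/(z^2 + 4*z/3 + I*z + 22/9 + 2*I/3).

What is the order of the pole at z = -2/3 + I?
Factor the denominator:
  z^2 + 4*z/3 + I*z + 22/9 + 2*I/3 = (z + 2/3 - I)*(z + 2/3 + 2*I)

The numerator P(z) = z^2 - z + 2 has P(-2/3 + I) = 19/9 - 7*I/3 ≠ 0, so no factor of (z + 2/3 - I) cancels.
Near z = -2/3 + I we can therefore write f(z) = g(z)/(z + 2/3 - I) with g analytic at -2/3 + I and g(-2/3 + I) ≠ 0 (g is the numerator divided by the remaining denominator factors).

Hence z = -2/3 + I is a pole of order 1.

Final answer: 1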